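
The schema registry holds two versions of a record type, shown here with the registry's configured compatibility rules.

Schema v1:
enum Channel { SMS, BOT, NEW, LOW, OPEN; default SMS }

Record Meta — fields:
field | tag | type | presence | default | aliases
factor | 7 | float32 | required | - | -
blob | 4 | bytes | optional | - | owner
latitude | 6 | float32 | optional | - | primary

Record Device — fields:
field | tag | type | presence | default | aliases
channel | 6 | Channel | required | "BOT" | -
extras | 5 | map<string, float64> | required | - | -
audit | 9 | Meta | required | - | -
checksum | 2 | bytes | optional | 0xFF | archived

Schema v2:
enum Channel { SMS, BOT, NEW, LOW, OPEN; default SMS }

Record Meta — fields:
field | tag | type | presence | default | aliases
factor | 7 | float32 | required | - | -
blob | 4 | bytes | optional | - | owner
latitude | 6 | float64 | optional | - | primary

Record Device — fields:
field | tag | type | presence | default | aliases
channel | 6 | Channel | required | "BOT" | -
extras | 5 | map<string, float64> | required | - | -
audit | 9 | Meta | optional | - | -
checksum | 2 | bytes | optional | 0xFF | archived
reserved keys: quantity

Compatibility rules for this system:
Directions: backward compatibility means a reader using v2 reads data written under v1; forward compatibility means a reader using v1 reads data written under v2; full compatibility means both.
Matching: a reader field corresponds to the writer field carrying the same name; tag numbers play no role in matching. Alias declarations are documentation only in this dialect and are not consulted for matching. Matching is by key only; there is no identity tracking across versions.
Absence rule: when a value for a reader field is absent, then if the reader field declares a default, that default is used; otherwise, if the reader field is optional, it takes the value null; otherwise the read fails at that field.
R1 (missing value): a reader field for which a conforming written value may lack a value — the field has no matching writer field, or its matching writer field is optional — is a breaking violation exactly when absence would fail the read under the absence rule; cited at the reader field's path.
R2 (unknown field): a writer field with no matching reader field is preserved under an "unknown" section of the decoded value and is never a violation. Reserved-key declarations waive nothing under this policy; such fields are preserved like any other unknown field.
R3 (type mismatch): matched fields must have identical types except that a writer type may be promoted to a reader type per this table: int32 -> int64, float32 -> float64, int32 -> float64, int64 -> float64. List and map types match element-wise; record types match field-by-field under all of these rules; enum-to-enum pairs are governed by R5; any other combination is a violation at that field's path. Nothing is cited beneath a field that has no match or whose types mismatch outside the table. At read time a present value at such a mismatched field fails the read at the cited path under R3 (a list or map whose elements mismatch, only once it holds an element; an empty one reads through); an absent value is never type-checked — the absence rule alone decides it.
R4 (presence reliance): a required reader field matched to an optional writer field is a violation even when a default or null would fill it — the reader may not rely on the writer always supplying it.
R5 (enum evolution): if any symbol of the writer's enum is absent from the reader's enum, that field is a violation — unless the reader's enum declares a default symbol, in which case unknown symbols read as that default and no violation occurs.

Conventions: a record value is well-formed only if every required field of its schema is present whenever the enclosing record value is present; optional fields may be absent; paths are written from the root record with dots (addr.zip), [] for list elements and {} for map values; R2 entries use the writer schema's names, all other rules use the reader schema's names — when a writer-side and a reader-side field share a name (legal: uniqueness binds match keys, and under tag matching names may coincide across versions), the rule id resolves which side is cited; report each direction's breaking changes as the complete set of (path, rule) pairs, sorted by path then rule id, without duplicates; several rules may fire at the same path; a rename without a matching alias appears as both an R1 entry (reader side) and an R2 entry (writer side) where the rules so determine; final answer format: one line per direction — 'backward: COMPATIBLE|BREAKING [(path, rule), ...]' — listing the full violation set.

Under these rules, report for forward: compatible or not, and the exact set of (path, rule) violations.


forward: BREAKING [(audit, R1), (audit, R4), (audit.latitude, R3)]

in Device below, arrows point writer -> reader
forward for Device (reader v1, writer v2):
  Channel -> Channel, writer required: channel aligns to channel
  map<string, float64> -> map<string, float64>, writer required: extras aligns to extras
  Meta -> Meta, writer optional: audit aligns to audit
  bytes -> bytes, writer optional: checksum aligns to checksum
  float32 -> float32, writer required: audit.factor aligns to audit.factor
  bytes -> bytes, writer optional: audit.blob aligns to audit.blob
  float64 -> float32, writer optional: audit.latitude aligns to audit.latitude
  R1 fires at audit
  R4 fires at audit
  R3 fires at audit.latitude
  => forward: BREAKING (3)


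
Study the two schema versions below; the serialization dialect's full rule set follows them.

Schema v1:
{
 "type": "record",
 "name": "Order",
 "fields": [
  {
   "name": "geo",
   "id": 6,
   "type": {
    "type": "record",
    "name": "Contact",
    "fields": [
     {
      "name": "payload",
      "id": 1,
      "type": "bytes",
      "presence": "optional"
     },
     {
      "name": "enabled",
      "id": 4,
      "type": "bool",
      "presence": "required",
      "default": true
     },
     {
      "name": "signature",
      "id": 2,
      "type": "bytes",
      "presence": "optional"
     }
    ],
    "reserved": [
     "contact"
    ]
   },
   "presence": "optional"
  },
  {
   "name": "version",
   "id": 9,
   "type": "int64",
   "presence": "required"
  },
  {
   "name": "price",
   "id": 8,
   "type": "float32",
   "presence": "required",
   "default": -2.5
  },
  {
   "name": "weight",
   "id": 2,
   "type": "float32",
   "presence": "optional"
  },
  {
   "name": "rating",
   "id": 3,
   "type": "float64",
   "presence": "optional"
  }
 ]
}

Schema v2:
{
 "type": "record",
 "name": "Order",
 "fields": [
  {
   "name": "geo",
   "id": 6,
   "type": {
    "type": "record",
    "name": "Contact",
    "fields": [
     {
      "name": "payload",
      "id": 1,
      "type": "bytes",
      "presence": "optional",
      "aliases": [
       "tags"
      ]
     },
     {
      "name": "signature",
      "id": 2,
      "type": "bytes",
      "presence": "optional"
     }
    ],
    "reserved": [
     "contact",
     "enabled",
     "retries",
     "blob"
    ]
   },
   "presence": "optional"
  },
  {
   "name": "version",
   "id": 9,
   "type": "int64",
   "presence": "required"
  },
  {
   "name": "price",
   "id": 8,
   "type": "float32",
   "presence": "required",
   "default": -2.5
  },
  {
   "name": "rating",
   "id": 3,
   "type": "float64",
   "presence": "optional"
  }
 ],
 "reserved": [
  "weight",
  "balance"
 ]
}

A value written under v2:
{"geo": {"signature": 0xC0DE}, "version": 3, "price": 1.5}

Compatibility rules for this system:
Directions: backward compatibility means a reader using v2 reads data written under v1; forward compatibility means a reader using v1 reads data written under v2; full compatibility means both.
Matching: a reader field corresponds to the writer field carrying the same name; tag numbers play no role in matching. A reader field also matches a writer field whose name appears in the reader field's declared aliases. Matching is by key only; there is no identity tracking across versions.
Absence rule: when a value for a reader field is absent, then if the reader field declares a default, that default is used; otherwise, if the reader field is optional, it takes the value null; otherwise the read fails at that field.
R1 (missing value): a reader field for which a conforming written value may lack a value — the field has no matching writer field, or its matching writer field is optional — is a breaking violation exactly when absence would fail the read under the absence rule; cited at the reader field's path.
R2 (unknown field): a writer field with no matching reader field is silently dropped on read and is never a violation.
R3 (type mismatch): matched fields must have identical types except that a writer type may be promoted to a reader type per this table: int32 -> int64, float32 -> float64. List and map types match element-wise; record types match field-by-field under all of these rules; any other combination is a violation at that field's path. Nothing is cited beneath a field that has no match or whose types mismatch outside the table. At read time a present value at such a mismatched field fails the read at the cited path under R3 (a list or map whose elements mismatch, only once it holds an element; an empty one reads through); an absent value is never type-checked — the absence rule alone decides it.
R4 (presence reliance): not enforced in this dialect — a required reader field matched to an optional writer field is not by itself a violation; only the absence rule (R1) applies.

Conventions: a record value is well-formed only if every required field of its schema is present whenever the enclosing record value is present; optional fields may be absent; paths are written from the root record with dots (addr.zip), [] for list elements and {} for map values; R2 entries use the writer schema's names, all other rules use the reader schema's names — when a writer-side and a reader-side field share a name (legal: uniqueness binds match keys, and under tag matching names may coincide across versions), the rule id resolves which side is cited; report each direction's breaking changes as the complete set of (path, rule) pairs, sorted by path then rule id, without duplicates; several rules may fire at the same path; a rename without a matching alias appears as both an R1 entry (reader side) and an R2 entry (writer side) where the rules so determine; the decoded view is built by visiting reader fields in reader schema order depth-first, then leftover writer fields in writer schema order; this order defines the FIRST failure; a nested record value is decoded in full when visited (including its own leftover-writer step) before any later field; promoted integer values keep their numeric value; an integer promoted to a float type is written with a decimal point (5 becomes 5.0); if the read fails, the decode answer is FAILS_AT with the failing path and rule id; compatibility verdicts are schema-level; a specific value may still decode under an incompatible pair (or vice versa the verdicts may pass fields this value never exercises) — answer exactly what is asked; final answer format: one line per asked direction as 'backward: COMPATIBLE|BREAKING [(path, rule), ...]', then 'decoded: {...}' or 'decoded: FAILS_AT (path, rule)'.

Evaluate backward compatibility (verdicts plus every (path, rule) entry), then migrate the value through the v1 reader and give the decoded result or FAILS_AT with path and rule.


backward: COMPATIBLE []; decoded: {"geo": {"payload": null, "enabled": true, "signature": 0xC0DE}, "version": 3, "price": 1.5, "weight": null, "rating": null}

arrows below run writer -> reader for Order
checking backward for Order: reader v2 against writer v1:
  geo: Contact -> Contact, writer optional; from geo
  version: int64 -> int64, writer required; from version
  price: float32 -> float32, writer required; from price
  rating: float64 -> float64, writer optional; from rating
  writer field weight has no reader counterpart
  geo.payload: bytes -> bytes, writer optional; from geo.payload
  geo.signature: bytes -> bytes, writer optional; from geo.signature
  writer field geo.enabled has no reader counterpart
  => backward verdict for Order: COMPATIBLE, no violations
decode (reader v1):
  geo.payload := null (not supplied -> null)
  geo.enabled := true (no value, default fills)
  geo.signature := 0xC0DE
  version := 3
  price := 1.5
  weight := null (not supplied -> null)
  rating := null (not supplied -> null)
  => decoded: {"geo": {"payload": null, "enabled": true, "signature": 0xC0DE}, "version": 3, "price": 1.5, "weight": null, "rating": null}
diffs on Order not affecting the asked answer:
  removed field enabled from record Contact (its key "enabled" joins the reserved list) -> triggers nothing under Order's printed rules — same verdict
  removed field weight from record Order (its key "weight" joins the reserved list) -> triggers nothing under Order's printed rules — same verdict


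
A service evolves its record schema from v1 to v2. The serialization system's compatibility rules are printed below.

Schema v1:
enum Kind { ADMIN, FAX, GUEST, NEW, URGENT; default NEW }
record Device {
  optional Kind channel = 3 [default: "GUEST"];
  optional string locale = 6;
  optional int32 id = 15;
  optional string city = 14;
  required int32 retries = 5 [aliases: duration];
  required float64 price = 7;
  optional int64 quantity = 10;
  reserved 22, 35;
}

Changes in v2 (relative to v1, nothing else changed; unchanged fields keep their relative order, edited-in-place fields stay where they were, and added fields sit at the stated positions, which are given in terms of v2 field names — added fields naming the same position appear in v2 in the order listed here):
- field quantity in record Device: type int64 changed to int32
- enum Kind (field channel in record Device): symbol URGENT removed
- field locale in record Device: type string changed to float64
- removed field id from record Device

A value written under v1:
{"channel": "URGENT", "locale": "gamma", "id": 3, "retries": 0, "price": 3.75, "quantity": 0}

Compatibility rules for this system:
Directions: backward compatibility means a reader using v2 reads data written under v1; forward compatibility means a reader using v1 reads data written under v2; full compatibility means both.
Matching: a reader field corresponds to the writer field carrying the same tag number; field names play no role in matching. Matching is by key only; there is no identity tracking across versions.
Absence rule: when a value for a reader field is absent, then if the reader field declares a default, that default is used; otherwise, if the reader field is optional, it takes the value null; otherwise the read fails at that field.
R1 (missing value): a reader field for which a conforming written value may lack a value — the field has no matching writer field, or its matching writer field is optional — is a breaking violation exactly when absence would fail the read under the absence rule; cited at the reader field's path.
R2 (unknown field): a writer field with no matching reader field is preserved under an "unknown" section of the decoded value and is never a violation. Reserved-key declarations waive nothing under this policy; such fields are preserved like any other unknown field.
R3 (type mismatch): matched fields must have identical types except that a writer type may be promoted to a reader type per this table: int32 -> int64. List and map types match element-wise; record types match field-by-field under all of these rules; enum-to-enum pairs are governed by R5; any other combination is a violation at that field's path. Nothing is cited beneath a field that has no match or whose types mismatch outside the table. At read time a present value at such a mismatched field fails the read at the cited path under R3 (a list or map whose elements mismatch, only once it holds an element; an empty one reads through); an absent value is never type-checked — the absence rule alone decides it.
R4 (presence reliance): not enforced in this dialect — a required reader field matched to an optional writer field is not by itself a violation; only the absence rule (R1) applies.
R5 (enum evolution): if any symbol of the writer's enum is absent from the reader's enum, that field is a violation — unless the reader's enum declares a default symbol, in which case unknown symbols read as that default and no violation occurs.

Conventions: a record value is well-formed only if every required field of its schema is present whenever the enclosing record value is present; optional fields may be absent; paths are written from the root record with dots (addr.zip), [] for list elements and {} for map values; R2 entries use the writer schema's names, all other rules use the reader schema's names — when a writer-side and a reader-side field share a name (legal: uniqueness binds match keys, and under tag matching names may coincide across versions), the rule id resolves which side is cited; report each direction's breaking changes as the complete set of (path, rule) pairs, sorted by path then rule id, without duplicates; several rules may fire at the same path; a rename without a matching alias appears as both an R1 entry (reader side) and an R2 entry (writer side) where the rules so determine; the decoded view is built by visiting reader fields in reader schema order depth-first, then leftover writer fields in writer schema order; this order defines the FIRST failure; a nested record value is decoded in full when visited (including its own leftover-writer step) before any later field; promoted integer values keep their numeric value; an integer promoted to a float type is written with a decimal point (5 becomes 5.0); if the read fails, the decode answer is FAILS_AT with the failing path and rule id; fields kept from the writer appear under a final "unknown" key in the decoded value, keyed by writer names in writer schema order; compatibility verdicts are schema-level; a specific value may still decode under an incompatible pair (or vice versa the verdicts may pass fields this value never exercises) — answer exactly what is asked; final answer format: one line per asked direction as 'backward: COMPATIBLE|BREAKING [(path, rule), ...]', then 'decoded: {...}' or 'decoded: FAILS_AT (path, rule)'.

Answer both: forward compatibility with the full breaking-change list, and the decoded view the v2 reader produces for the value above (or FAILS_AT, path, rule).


forward: BREAKING [(locale, R3)]; decoded: FAILS_AT (locale, R3)

in Device below, arrows point writer -> reader
forward on Device — v1 reading data written by v2:
  channel <- channel (Kind -> Kind, writer optional)
  locale <- locale (float64 -> string, writer optional)
  id: no writer match
  city <- city (string -> string, writer optional)
  retries <- retries (int32 -> int32, writer required)
  price <- price (float64 -> float64, writer required)
  quantity <- quantity (int32 -> int64, writer optional)
  R3 fires at locale
  forward on Device therefore BREAKING (1)
decoding the Device value with the v2 reader:
  channel := "NEW" (symbol URGENT -> reader default)
  read fails at locale under R3
  => FAILS_AT (locale, R3)
remaining Device differences; none change what is asked:
  field quantity in record Device: type int64 changed to int32 -> affects backward compatibility only, which is not asked
  enum Kind (field channel in record Device): symbol URGENT removed -> inert for the asked Device verdict: nothing fires
  removed field id from record Device -> inert for the asked Device verdict: nothing fires


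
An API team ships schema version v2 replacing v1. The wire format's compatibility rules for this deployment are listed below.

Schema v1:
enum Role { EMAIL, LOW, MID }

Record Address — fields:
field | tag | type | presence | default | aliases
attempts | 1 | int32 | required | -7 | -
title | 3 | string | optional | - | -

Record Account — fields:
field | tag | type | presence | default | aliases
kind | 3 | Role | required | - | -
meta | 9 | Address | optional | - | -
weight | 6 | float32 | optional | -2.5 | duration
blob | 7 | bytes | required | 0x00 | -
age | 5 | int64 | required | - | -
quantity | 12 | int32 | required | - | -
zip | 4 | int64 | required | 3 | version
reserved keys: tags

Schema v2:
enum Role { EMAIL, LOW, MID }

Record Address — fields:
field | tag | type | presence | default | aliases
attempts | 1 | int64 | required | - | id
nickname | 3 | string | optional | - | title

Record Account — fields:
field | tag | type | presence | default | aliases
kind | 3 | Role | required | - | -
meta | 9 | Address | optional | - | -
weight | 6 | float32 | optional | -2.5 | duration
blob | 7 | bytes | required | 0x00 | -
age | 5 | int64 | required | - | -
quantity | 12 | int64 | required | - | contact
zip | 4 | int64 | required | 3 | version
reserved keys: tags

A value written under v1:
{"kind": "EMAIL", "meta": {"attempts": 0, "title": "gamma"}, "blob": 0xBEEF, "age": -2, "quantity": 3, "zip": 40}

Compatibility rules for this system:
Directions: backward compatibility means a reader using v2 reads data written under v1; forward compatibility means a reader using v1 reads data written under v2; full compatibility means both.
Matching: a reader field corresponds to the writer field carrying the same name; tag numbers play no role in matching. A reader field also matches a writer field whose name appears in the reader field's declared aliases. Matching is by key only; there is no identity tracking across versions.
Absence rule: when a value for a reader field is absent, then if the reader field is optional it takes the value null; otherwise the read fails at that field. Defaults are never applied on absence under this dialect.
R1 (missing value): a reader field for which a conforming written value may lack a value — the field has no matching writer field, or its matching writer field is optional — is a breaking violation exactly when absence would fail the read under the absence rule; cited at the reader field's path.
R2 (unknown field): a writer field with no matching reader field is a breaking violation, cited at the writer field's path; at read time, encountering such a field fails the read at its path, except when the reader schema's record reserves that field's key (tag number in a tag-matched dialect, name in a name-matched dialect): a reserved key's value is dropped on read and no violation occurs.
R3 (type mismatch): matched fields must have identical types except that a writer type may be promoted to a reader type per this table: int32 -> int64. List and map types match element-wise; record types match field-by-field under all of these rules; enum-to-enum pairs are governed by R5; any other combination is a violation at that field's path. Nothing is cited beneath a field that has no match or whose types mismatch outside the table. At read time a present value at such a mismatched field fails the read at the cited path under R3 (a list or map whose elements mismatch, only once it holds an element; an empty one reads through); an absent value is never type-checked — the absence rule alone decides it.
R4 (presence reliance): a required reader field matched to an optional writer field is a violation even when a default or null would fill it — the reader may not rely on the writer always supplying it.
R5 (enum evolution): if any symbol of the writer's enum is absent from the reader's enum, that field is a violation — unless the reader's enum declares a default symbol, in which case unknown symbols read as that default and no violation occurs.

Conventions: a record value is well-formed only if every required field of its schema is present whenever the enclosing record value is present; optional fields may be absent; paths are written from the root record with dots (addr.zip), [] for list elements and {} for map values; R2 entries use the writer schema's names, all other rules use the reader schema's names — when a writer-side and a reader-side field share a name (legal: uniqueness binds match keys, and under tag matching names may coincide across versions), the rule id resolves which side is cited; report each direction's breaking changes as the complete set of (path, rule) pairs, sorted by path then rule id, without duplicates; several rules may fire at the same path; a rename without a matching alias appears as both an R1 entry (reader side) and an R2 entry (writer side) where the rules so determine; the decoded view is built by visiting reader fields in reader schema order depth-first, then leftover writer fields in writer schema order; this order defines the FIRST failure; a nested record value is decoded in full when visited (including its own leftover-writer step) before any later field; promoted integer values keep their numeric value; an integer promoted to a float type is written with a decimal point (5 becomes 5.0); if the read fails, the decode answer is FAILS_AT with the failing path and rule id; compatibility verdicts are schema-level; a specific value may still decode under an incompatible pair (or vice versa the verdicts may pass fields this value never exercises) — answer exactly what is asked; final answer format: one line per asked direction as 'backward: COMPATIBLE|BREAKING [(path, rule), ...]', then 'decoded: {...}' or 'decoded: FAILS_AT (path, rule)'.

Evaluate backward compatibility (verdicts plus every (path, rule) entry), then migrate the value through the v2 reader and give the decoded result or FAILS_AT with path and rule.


backward: COMPATIBLE []; decoded: {"kind": "EMAIL", "meta": {"attempts": 0, "nickname": "gamma"}, "weight": null, "blob": 0xBEEF, "age": -2, "quantity": 3, "zip": 40}

each type pair in Account: writer, then reader
backward for Account (reader v2, writer v1):
  kind: Role -> Role, writer required; from kind
  meta: Address -> Address, writer optional; from meta
  weight: float32 -> float32, writer optional; from weight
  blob: bytes -> bytes, writer required; from blob
  age: int64 -> int64, writer required; from age
  quantity: int32 -> int64, writer required; from quantity
  zip: int64 -> int64, writer required; from zip
  meta.attempts: int32 -> int64, writer required; from meta.attempts
  meta.nickname: string -> string, writer optional; from meta.title
  => no violations; backward on Account: COMPATIBLE
migrating the Account value to v2:
  kind := "EMAIL"
  meta.attempts := 0 (int32 -> int64)
  meta.nickname := "gamma" (from writer title)
  weight := null (absent, optional -> null)
  blob := 0xBEEF
  age := -2
  quantity := 3 (int32 -> int64)
  zip := 40
  => decoded: {"kind": "EMAIL", "meta": {"attempts": 0, "nickname": "gamma"}, "weight": null, "blob": 0xBEEF, "age": -2, "quantity": 3, "zip": 40}
remaining Account differences; none change what is asked:
  field attempts in record Address: type int32 changed to int64 (its default is dropped) -> fires only in the forward direction of Account, which is not asked here
  field quantity in record Account: type int32 changed to int64 -> fires only in the forward direction of Account, which is not asked here


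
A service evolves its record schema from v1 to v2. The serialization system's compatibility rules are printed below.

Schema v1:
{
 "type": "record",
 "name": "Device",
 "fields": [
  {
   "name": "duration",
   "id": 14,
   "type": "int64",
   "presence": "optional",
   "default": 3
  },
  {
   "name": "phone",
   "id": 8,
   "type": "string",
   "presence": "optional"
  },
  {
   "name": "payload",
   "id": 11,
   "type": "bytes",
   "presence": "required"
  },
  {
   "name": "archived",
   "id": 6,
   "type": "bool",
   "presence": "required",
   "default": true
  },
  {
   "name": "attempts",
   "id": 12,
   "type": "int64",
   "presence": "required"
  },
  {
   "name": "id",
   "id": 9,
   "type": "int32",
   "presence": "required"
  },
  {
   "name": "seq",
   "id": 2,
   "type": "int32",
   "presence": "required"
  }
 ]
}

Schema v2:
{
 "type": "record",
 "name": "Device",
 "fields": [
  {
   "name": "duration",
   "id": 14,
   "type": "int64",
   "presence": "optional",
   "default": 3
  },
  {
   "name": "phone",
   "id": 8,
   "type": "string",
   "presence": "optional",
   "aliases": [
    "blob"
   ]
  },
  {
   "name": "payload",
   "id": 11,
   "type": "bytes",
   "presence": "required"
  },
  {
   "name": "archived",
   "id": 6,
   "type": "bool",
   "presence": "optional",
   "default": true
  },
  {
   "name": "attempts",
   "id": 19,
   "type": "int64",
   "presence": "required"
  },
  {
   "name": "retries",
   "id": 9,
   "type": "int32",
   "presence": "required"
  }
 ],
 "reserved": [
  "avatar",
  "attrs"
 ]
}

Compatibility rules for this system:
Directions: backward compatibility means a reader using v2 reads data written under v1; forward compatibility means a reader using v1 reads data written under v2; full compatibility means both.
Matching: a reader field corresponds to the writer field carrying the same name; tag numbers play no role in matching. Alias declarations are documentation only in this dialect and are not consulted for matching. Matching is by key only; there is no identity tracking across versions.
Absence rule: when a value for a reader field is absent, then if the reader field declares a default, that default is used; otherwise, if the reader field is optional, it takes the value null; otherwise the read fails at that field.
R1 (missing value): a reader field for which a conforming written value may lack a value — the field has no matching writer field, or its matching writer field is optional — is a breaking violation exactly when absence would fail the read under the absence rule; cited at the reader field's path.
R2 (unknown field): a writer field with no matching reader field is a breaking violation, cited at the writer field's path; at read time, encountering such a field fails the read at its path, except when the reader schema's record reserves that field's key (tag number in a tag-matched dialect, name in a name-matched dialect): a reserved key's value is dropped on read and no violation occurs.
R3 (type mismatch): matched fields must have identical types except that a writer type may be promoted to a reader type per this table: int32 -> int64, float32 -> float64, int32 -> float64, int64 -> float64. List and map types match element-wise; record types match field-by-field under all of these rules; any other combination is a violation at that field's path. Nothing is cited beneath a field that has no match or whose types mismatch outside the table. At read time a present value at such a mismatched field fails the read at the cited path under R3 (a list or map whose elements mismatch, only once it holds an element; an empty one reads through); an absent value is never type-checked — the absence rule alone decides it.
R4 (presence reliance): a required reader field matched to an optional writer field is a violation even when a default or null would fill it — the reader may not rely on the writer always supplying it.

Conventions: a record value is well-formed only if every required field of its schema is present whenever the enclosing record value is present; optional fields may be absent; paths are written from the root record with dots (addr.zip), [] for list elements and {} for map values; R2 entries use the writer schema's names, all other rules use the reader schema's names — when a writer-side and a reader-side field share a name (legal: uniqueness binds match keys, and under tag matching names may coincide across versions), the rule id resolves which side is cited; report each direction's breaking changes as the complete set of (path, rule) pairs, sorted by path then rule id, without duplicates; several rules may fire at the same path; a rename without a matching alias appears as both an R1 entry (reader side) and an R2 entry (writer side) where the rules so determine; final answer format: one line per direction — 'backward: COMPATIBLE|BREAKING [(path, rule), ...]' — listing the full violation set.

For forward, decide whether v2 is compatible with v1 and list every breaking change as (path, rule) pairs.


forward: BREAKING [(archived, R4), (id, R1), (retries, R2), (seq, R1)]

arrows below run writer -> reader for Device
forward pass over Device, reader schema v1, writer schema v2:
  duration <- duration (int64 -> int64, writer optional)
  phone <- phone (string -> string, writer optional)
  payload <- payload (bytes -> bytes, writer required)
  archived <- archived (bool -> bool, writer optional)
  attempts <- attempts (int64 -> int64, writer required)
  id: no writer match
  seq: no writer match
  leftover writer field: retries
  rule R4 violated at archived
  rule R1 violated at id
  rule R2 violated at retries
  rule R1 violated at seq
  => 4 violation(s): forward is BREAKING for Device
the rest of the Device diff is inert for this question:
  field attempts in record Device: tag 12 changed to 19 -> fires no rule on Device, leaving the asked answer as it is


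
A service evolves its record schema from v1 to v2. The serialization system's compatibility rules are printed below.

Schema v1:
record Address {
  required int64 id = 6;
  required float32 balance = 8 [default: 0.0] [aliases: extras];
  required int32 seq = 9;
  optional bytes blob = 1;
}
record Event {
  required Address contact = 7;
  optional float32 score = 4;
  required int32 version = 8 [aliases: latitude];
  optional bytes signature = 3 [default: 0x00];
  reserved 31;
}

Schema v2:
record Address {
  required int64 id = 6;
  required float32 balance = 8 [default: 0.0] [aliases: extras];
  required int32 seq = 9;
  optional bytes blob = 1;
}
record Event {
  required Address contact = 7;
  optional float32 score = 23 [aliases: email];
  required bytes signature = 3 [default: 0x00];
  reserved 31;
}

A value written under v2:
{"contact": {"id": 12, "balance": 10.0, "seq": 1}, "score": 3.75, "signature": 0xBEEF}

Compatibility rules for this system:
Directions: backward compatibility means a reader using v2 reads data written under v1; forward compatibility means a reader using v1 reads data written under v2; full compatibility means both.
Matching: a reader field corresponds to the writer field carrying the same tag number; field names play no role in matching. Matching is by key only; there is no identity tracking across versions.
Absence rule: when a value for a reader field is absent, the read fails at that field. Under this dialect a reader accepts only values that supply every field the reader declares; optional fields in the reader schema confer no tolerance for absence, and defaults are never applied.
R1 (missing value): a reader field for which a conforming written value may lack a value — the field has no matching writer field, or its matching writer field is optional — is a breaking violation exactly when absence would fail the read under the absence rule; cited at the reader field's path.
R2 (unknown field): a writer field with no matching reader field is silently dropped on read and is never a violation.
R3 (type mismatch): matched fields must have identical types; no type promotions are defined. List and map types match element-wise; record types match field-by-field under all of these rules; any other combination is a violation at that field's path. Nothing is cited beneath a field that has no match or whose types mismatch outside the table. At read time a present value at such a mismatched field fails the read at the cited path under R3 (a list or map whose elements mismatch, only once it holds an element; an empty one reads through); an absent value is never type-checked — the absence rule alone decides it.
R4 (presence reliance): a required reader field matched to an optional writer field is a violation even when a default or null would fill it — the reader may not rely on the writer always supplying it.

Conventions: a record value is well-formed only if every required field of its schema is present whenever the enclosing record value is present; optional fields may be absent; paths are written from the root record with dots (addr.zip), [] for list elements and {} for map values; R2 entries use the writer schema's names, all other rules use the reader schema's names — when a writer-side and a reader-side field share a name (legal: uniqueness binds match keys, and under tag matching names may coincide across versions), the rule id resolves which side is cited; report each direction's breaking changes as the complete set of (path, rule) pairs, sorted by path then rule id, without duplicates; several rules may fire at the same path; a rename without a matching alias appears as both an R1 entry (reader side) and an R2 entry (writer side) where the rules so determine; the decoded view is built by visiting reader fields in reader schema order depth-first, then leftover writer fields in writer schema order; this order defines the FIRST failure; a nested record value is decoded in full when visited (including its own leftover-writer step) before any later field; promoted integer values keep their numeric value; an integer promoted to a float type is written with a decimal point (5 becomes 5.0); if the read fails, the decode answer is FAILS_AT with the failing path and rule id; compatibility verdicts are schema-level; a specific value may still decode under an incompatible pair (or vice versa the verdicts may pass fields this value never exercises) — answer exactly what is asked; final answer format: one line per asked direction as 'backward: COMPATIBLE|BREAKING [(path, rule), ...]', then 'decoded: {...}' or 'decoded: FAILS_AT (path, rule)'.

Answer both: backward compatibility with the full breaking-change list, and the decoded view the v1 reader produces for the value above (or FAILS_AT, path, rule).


arrows below run writer -> reader for Event
backward analysis of Event with v2 as reader and v1 as writer:
  contact: Address -> Address, writer required; from contact
  score: no writer match
  signature: bytes -> bytes, writer optional; from signature
  writer field score has no reader counterpart
  writer field version has no reader counterpart
  contact.id: int64 -> int64, writer required; from contact.id
  contact.balance: float32 -> float32, writer required; from contact.balance
  contact.seq: int32 -> int32, writer required; from contact.seq
  contact.blob: bytes -> bytes, writer optional; from contact.blob
  violation R1 at contact.blob
  violation R1 at score
  violation R1 at signature
  violation R4 at signature
  backward on Event therefore BREAKING (4)
decoding the Event value with the v1 reader:
  contact.id := 12
  contact.balance := 10.0
  contact.seq := 1
  read fails at contact.blob under R1 (no fill)
  => FAILS_AT (contact.blob, R1)
remaining Event differences; none change what is asked:
  removed field version from record Event -> matters only for Event's forward compatibility — outside the asked direction
  field score in record Event: tag 4 changed to 23 -> inert for the asked Event verdict: nothing fires

backward: BREAKING [(contact.blob, R1), (score, R1), (signature, R1), (signature, R4)]; decoded: FAILS_AT (contact.blob, R1)


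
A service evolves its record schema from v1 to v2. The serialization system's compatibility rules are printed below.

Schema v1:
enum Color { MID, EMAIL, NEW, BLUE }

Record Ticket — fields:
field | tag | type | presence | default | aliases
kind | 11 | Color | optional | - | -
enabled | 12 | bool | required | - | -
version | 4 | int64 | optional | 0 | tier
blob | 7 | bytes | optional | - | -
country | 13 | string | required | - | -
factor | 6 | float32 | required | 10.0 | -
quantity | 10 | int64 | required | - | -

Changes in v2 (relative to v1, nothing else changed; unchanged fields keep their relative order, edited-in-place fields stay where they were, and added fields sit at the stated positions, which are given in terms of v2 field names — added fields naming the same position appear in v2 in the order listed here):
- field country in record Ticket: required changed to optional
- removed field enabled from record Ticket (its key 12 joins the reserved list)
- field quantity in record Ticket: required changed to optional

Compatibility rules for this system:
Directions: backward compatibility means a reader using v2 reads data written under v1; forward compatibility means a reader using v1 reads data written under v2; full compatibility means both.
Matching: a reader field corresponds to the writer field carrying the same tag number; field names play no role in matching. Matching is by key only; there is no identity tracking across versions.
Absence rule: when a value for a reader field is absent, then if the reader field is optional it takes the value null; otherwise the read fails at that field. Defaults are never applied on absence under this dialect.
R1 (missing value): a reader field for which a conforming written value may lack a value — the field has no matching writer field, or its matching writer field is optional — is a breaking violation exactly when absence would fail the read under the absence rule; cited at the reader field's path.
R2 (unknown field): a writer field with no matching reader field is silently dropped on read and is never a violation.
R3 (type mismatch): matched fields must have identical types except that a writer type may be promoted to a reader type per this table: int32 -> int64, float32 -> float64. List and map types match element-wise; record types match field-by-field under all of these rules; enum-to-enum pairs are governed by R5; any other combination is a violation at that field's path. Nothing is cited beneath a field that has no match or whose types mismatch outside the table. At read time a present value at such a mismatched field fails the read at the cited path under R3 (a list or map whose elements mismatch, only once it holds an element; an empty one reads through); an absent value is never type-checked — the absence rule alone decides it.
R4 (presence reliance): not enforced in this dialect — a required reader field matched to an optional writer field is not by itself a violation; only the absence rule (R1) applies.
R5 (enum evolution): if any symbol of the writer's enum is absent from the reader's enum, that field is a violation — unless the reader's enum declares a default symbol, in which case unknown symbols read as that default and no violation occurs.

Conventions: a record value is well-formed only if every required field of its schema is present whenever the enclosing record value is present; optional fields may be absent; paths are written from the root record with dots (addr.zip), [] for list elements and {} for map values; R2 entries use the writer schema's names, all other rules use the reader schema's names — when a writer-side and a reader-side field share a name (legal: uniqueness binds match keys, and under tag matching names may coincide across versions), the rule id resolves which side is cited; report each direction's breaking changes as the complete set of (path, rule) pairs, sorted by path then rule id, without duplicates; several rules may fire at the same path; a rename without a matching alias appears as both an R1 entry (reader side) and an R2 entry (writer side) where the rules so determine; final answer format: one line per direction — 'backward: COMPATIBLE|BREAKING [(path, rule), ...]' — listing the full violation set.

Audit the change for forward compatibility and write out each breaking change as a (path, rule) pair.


in Ticket below, arrows point writer -> reader
forward for Ticket (reader v1, writer v2):
  Color -> Color, writer optional: kind aligns to kind
  enabled: no writer match
  int64 -> int64, writer optional: version aligns to version
  bytes -> bytes, writer optional: blob aligns to blob
  string -> string, writer optional: country aligns to country
  float32 -> float32, writer required: factor aligns to factor
  int64 -> int64, writer optional: quantity aligns to quantity
  violation R1 at country
  violation R1 at enabled
  violation R1 at quantity
  forward on Ticket therefore BREAKING (3)

forward: BREAKING [(country, R1), (enabled, R1), (quantity, R1)]
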